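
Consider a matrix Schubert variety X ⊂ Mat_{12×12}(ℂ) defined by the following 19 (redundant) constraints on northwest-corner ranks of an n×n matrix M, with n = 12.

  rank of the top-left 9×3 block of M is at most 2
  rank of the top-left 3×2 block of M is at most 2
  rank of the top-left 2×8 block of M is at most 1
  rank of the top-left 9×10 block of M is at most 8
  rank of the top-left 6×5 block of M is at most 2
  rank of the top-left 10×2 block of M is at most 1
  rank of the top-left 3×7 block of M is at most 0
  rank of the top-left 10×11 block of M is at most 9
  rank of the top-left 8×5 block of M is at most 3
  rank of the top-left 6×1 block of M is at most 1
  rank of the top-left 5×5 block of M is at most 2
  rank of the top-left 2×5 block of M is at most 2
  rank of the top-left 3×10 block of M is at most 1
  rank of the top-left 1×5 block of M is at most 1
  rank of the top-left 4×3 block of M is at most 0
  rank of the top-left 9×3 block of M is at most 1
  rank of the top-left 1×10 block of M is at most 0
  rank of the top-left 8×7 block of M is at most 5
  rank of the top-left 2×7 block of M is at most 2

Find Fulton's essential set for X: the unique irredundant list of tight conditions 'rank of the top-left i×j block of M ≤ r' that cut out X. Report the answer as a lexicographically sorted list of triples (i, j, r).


The tightest implied rank at each (i,j), from the 19 conditions:

  i=1: 0  0  0  0  0  0  0  0  0  0  1  1
  i=2: 0  0  0  0  0  0  0  1  1  1  2  2
  i=3: 0  0  0  0  0  0  0  1  1  1  2  3
  i=4: 0  0  0  1  1  1  1  2  2  2  3  4
  i=5: 1  1  1  2  2  2  2  3  3  3  4  5
  i=6: 1  1  1  2  2  3  3  4  4  4  5  6
  i=7: 1  1  1  2  3  4  4  5  5  5  6  7
  i=8: 1  1  1  2  3  4  5  6  6  6  7  8
  i=9: 1  1  1  2  3  4  5  6  7  7  8  9
  i=10: 1  1  2  3  4  5  6  7  8  8  9  10
  i=11: 1  2  3  4  5  6  7  8  9  9  10  11
  i=12: 1  2  3  4  5  6  7  8  9  10  11  12

second differences of R give the permutation w = (11, 8, 12, 4, 1, 6, 5, 7, 9, 3, 2, 10).

ℓ(w)=39; the 7 essential cells (i,j,r):

[(1, 10, 0), (3, 7, 0), (3, 10, 1), (4, 3, 0), (6, 5, 2), (9, 3, 1), (10, 2, 1)]


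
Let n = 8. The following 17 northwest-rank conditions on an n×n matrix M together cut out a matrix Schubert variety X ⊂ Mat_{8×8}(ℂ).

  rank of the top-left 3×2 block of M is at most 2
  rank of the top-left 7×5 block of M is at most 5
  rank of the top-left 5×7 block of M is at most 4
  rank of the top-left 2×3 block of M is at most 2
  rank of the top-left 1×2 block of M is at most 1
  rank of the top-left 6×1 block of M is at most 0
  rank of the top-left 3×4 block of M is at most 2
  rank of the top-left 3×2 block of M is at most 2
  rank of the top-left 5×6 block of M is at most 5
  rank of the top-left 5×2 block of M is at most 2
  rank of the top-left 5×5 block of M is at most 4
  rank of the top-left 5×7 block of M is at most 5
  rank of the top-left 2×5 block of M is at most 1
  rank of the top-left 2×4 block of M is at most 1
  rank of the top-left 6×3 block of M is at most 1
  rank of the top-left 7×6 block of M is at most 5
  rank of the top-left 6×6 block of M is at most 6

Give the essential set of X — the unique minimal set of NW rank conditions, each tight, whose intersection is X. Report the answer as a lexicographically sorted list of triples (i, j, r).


The tightest implied rank at each (i,j), from the 17 conditions:

  row 1: 0  1  1  1  1  1  1  1
  row 2: 0  1  1  1  1  2  2  2
  row 3: 0  1  1  2  2  3  3  3
  row 4: 0  1  1  2  3  4  4  4
  row 5: 0  1  1  2  3  4  4  5
  row 6: 0  1  1  2  3  4  5  6
  row 7: 1  2  2  3  4  5  6  7
  row 8: 1  2  3  4  5  6  7  8

hence w(1..8) = (2, 6, 4, 5, 8, 7, 1, 3).

Rothe diagram D(w) (14 cells), 4 SE-corners (essential conditions):

[(2, 5, 1), (5, 7, 4), (6, 1, 0), (6, 3, 1)]


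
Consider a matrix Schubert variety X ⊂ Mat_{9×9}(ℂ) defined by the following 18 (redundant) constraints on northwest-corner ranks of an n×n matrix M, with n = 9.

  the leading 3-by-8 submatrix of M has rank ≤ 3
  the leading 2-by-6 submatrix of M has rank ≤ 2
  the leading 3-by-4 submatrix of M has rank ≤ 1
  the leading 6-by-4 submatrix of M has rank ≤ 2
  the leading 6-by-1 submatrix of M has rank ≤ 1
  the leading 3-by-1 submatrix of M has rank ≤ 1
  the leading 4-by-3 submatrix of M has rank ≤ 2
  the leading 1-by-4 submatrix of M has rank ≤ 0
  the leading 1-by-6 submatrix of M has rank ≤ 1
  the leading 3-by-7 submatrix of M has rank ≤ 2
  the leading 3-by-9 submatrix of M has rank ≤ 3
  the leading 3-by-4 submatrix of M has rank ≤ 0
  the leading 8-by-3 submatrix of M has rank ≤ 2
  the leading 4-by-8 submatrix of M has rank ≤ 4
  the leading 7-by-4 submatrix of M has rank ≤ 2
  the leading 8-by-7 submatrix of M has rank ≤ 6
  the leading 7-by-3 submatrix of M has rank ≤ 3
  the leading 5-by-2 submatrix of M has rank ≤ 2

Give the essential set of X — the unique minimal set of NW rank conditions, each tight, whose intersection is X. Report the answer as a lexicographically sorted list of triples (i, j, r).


The tightest implied rank at each (i,j), from the 18 conditions:

  row 1: 0  0  0  0  1  1  1  1  1
  row 2: 0  0  0  0  1  2  2  2  2
  row 3: 0  0  0  0  1  2  2  3  3
  row 4: 1  1  1  1  2  3  3  4  4
  row 5: 1  2  2  2  3  4  4  5  5
  row 6: 1  2  2  2  3  4  5  6  6
  row 7: 1  2  2  2  3  4  5  6  7
  row 8: 1  2  2  3  4  5  6  7  8
  row 9: 1  2  3  4  5  6  7  8  9

reading off 1-entries of Δ²R: w = (5, 6, 8, 1, 2, 7, 9, 4, 3).

Fulton essential set (4 of the 18 Rothe cells):

[(3, 4, 0), (3, 7, 2), (7, 4, 2), (8, 3, 2)]


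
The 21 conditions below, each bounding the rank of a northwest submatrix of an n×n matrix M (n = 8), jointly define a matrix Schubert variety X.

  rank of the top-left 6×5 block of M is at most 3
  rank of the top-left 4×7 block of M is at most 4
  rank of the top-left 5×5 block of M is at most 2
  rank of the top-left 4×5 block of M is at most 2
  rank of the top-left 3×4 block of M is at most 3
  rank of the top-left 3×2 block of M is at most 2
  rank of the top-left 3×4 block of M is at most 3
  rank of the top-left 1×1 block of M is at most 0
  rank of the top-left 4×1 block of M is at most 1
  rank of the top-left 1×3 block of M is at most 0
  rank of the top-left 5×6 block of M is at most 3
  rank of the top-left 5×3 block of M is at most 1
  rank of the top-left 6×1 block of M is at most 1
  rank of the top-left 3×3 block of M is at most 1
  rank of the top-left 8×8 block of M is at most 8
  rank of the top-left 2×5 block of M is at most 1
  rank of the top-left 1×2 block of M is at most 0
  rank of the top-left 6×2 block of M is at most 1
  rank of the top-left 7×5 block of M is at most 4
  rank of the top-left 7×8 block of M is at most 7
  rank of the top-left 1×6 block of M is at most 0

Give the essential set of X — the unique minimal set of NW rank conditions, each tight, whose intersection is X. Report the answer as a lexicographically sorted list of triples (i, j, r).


The tightest implied rank at each (i,j), from the 21 conditions:

  row 1: 0 | 0 | 0 | 0 | 0 | 0 | 1 | 1
  row 2: 1 | 1 | 1 | 1 | 1 | 1 | 2 | 2
  row 3: 1 | 1 | 1 | 2 | 2 | 2 | 3 | 3
  row 4: 1 | 1 | 1 | 2 | 2 | 3 | 4 | 4
  row 5: 1 | 1 | 1 | 2 | 2 | 3 | 4 | 5
  row 6: 1 | 1 | 2 | 3 | 3 | 4 | 5 | 6
  row 7: 1 | 2 | 3 | 4 | 4 | 5 | 6 | 7
  row 8: 1 | 2 | 3 | 4 | 5 | 6 | 7 | 8

hence w(1..8) = (7, 1, 4, 6, 8, 3, 2, 5).

ℓ(w)=15; the 4 essential cells (i,j,r):

[(1, 6, 0), (5, 3, 1), (5, 5, 2), (6, 2, 1)]


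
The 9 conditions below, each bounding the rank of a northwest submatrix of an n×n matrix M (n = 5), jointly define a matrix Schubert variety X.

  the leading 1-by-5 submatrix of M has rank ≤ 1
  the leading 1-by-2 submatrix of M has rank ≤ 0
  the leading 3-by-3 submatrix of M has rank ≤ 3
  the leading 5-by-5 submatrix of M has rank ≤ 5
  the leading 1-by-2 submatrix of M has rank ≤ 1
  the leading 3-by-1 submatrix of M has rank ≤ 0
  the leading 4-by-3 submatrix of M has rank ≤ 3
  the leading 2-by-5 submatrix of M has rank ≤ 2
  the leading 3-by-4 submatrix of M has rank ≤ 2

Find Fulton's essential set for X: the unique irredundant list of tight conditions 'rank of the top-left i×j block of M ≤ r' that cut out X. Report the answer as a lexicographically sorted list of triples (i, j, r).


Reconstructing r_w from the 9 given conditions:

  R[1]: 0, 0, 1, 1, 1
  R[2]: 0, 1, 2, 2, 2
  R[3]: 0, 1, 2, 2, 3
  R[4]: 1, 2, 3, 3, 4
  R[5]: 1, 2, 3, 4, 5

reading off 1-entries of Δ²R: w = (3, 2, 5, 1, 4).

ℓ(w)=5; the 3 essential cells (i,j,r):

[(1, 2, 0), (3, 1, 0), (3, 4, 2)]


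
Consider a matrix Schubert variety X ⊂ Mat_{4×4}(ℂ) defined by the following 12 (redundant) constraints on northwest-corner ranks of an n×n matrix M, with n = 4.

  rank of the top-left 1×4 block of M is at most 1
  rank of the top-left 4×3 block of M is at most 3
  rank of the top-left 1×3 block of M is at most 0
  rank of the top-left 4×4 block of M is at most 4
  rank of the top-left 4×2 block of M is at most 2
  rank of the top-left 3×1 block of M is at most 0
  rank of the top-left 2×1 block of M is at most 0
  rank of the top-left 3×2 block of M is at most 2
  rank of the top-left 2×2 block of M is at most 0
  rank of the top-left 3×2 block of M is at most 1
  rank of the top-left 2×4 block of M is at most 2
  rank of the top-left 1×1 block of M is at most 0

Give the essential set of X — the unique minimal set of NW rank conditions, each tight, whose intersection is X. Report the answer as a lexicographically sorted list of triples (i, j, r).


The tightest implied rank at each (i,j), from the 12 conditions:

  0, 0, 0, 1
  0, 0, 1, 2
  0, 1, 2, 3
  1, 2, 3, 4

reading off 1-entries of Δ²R: w = (4, 3, 2, 1).

D(w) has 6 cells with 3 SE-corners; essential set:

[(1, 3, 0), (2, 2, 0), (3, 1, 0)]


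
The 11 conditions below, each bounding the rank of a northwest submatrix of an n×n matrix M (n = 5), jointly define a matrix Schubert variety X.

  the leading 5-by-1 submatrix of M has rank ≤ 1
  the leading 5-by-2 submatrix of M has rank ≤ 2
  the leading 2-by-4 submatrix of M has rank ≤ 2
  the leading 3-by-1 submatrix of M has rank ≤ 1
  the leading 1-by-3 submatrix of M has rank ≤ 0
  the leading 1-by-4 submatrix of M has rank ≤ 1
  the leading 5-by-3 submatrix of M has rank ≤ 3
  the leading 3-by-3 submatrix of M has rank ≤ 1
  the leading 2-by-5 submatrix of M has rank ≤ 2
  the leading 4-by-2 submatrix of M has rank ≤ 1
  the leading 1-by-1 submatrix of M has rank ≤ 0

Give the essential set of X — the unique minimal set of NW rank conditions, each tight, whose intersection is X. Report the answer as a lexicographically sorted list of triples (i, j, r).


Reconstructing r_w from the 11 given conditions:

  row 1: 0 | 0 | 0 | 1 | 1
  row 2: 1 | 1 | 1 | 2 | 2
  row 3: 1 | 1 | 1 | 2 | 3
  row 4: 1 | 1 | 2 | 3 | 4
  row 5: 1 | 2 | 3 | 4 | 5

second differences of R give the permutation w = (4, 1, 5, 3, 2).

Rothe diagram D(w) (6 cells), 3 SE-corners (essential conditions):

[(1, 3, 0), (3, 3, 1), (4, 2, 1)]


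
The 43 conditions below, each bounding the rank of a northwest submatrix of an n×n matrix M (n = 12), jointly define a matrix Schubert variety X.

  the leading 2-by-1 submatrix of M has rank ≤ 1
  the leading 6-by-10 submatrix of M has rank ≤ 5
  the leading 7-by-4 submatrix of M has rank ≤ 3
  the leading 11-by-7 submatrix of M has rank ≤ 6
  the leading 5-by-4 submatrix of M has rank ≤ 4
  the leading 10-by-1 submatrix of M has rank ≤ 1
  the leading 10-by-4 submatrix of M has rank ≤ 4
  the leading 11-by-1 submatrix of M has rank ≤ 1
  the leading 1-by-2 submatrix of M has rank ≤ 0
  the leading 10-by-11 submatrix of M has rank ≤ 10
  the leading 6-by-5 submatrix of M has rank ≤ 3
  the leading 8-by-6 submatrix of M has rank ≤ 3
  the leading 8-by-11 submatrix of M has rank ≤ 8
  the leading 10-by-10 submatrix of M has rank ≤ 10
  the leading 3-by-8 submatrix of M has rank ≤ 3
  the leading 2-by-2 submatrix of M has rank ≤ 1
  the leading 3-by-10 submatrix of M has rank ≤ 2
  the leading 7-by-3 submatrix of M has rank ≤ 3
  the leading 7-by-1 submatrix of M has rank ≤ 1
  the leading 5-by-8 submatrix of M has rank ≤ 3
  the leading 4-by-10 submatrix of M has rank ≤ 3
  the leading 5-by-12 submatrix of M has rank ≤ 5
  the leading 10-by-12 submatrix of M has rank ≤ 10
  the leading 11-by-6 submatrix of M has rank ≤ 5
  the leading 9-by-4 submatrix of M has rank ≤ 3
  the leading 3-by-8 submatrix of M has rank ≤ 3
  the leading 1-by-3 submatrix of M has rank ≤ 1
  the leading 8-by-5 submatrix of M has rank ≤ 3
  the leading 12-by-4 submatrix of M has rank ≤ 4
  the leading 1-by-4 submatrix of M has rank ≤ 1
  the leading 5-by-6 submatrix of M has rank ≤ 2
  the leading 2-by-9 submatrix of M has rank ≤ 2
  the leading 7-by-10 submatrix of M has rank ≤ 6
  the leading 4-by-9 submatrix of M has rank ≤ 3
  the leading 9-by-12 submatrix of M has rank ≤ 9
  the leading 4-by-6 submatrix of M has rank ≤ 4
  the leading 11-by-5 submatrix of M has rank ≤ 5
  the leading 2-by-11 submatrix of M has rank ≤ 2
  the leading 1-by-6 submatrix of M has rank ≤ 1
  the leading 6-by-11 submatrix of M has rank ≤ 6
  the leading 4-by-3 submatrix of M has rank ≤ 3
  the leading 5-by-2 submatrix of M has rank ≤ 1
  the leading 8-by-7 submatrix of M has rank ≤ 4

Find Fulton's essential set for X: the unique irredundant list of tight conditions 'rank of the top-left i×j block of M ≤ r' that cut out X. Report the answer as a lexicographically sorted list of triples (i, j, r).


Rank table r_w(12×12) implied by the 43 constraints:

  row 1: 0, 0, 1, 1, 1, 1, 1, 1, 1, 1, 1, 1
  row 2: 1, 1, 2, 2, 2, 2, 2, 2, 2, 2, 2, 2
  row 3: 1, 1, 2, 2, 2, 2, 2, 2, 2, 2, 3, 3
  row 4: 1, 1, 2, 2, 2, 2, 3, 3, 3, 3, 4, 4
  row 5: 1, 1, 2, 2, 2, 2, 3, 3, 4, 4, 5, 5
  row 6: 1, 2, 3, 3, 3, 3, 4, 4, 5, 5, 6, 6
  row 7: 1, 2, 3, 3, 3, 3, 4, 5, 6, 6, 7, 7
  row 8: 1, 2, 3, 3, 3, 3, 4, 5, 6, 7, 8, 8
  row 9: 1, 2, 3, 3, 4, 4, 5, 6, 7, 8, 9, 9
  row 10: 1, 2, 3, 4, 5, 5, 6, 7, 8, 9, 10, 10
  row 11: 1, 2, 3, 4, 5, 5, 6, 7, 8, 9, 10, 11
  row 12: 1, 2, 3, 4, 5, 6, 7, 8, 9, 10, 11, 12

giving w = (3, 1, 11, 7, 9, 2, 8, 10, 5, 4, 12, 6) via Δ²R.

|D(w)|=27, |Ess(w)|=8:

[(1, 2, 0), (3, 10, 2), (5, 2, 1), (5, 6, 2), (5, 8, 3), (8, 6, 3), (9, 4, 3), (11, 6, 5)]


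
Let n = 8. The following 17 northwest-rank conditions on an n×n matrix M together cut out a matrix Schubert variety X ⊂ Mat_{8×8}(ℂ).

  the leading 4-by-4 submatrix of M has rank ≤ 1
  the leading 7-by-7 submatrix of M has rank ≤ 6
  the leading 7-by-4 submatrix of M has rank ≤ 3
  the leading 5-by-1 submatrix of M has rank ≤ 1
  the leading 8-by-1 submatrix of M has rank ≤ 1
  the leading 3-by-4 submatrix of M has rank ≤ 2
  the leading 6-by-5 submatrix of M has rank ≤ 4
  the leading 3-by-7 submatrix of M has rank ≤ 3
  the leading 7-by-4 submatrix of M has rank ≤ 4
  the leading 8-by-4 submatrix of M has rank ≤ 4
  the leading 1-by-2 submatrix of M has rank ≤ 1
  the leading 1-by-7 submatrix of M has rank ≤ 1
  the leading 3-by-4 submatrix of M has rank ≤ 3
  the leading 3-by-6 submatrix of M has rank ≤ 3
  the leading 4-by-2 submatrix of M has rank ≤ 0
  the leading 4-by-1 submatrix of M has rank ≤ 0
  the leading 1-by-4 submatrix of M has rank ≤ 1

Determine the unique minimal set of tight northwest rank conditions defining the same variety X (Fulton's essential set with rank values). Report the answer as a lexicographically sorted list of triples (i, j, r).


Propagating the 17 rank bounds to every northwest block:

  i=1: 0 | 0 | 1 | 1 | 1 | 1 | 1 | 1
  i=2: 0 | 0 | 1 | 1 | 2 | 2 | 2 | 2
  i=3: 0 | 0 | 1 | 1 | 2 | 3 | 3 | 3
  i=4: 0 | 0 | 1 | 1 | 2 | 3 | 4 | 4
  i=5: 1 | 1 | 2 | 2 | 3 | 4 | 5 | 5
  i=6: 1 | 2 | 3 | 3 | 4 | 5 | 6 | 6
  i=7: 1 | 2 | 3 | 3 | 4 | 5 | 6 | 7
  i=8: 1 | 2 | 3 | 4 | 5 | 6 | 7 | 8

the unique w with this rank table is (3, 5, 6, 7, 1, 2, 8, 4).

D(w) has 12 cells with 3 SE-corners; essential set:

[(4, 2, 0), (4, 4, 1), (7, 4, 3)]


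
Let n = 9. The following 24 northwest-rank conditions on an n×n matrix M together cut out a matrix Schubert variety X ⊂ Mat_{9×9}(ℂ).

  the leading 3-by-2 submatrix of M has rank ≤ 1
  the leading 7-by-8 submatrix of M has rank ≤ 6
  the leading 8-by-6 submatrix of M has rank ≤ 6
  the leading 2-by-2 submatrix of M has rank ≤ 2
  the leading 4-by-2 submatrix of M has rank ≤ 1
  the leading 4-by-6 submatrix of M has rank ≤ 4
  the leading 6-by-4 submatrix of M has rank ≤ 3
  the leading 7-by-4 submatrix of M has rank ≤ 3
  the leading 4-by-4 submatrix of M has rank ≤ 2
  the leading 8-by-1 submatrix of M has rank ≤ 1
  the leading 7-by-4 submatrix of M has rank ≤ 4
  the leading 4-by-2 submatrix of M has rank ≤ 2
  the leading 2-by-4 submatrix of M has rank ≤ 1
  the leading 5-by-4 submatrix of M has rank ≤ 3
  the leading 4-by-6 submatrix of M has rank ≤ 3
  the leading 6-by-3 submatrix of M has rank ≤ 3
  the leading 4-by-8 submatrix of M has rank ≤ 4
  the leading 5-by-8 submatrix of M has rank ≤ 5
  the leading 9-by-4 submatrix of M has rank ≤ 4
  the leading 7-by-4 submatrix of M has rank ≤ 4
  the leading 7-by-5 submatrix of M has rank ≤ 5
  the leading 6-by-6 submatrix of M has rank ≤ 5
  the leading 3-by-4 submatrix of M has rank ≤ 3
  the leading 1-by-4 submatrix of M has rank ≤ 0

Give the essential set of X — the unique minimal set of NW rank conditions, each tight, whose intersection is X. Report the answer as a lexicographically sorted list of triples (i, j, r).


The tightest implied rank at each (i,j), from the 24 conditions:

  i=1: 0, 0, 0, 0, 1, 1, 1, 1, 1
  i=2: 1, 1, 1, 1, 2, 2, 2, 2, 2
  i=3: 1, 1, 2, 2, 3, 3, 3, 3, 3
  i=4: 1, 1, 2, 2, 3, 3, 4, 4, 4
  i=5: 1, 2, 3, 3, 4, 4, 5, 5, 5
  i=6: 1, 2, 3, 3, 4, 5, 6, 6, 6
  i=7: 1, 2, 3, 3, 4, 5, 6, 6, 7
  i=8: 1, 2, 3, 4, 5, 6, 7, 7, 8
  i=9: 1, 2, 3, 4, 5, 6, 7, 8, 9

hence w(1..9) = (5, 1, 3, 7, 2, 6, 9, 4, 8).

|D(w)|=11, |Ess(w)|=6:

[(1, 4, 0), (4, 2, 1), (4, 4, 2), (4, 6, 3), (7, 4, 3), (7, 8, 6)]


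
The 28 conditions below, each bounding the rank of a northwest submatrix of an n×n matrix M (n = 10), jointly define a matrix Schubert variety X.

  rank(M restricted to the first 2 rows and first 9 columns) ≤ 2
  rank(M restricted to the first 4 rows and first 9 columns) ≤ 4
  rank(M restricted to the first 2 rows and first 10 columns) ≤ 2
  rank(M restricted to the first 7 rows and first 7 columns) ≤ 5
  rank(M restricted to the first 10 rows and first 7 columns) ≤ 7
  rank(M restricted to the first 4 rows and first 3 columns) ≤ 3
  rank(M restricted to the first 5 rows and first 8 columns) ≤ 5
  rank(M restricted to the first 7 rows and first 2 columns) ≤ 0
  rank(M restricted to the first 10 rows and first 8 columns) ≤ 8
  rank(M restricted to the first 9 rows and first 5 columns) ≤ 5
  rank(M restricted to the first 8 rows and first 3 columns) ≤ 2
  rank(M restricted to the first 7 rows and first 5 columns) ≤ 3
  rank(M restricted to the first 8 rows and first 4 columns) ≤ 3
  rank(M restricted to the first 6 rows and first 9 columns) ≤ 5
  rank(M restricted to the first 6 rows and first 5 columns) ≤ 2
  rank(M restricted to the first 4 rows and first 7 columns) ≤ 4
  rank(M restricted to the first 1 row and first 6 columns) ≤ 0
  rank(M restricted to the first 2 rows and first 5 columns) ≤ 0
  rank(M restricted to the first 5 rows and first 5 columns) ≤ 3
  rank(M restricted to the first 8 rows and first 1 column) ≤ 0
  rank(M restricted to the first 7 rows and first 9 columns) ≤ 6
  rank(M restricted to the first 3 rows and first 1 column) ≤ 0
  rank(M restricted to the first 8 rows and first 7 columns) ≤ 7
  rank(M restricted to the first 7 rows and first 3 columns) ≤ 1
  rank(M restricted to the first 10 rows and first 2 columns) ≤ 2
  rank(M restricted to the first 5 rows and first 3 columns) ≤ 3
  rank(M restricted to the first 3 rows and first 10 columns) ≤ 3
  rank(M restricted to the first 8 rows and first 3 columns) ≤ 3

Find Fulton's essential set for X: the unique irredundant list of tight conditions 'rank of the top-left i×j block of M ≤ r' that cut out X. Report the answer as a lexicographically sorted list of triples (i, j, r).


Reconstructing r_w from the 28 given conditions:

  row 1: 0  0  0  0  0  0  1  1  1  1
  row 2: 0  0  0  0  0  1  2  2  2  2
  row 3: 0  0  1  1  1  2  3  3  3  3
  row 4: 0  0  1  2  2  3  4  4  4  4
  row 5: 0  0  1  2  2  3  4  5  5  5
  row 6: 0  0  1  2  2  3  4  5  5  6
  row 7: 0  0  1  2  3  4  5  6  6  7
  row 8: 0  1  2  3  4  5  6  7  7  8
  row 9: 1  2  3  4  5  6  7  8  8  9
  row 10: 1  2  3  4  5  6  7  8  9  10

second differences of R give the permutation w = (7, 6, 3, 4, 8, 10, 5, 2, 1, 9).

|D(w)|=25, |Ess(w)|=6:

[(1, 6, 0), (2, 5, 0), (6, 5, 2), (6, 9, 5), (7, 2, 0), (8, 1, 0)]


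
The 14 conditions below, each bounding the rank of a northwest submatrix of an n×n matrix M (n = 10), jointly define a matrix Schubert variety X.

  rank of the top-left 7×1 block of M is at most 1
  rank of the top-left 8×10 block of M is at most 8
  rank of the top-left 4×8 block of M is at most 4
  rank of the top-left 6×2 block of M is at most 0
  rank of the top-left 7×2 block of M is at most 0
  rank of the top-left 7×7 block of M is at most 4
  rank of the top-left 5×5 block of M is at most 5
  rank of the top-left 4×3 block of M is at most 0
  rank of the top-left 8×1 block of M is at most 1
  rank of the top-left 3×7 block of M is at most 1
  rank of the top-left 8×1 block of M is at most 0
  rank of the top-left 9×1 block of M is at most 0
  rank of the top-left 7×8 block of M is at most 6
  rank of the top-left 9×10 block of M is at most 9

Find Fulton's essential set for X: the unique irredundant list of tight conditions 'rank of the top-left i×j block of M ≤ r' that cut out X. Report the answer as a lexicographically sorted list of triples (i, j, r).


Propagating the 14 rank bounds to every northwest block:

  i=1: 0  0  0  1  1  1  1  1  1  1
  i=2: 0  0  0  1  1  1  1  2  2  2
  i=3: 0  0  0  1  1  1  1  2  3  3
  i=4: 0  0  0  1  2  2  2  3  4  4
  i=5: 0  0  1  2  3  3  3  4  5  5
  i=6: 0  0  1  2  3  4  4  5  6  6
  i=7: 0  0  1  2  3  4  4  5  6  7
  i=8: 0  1  2  3  4  5  5  6  7  8
  i=9: 0  1  2  3  4  5  6  7  8  9
  i=10: 1  2  3  4  5  6  7  8  9  10

hence w(1..10) = (4, 8, 9, 5, 3, 6, 10, 2, 7, 1).

|D(w)|=27, |Ess(w)|=5:

[(3, 7, 1), (4, 3, 0), (7, 2, 0), (7, 7, 4), (9, 1, 0)]


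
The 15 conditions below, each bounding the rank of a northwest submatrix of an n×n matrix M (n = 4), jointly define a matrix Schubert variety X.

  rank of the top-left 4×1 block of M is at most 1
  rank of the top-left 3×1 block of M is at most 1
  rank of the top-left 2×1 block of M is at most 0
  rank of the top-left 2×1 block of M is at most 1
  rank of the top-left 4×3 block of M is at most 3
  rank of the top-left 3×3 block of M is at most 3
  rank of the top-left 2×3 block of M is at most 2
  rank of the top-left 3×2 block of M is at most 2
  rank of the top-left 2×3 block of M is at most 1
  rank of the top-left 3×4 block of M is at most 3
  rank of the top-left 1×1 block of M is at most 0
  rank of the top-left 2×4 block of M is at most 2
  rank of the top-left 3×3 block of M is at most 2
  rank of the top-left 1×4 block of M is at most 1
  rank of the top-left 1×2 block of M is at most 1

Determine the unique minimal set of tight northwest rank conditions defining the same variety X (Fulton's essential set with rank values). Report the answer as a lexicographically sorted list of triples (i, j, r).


The tightest implied rank at each (i,j), from the 15 conditions:

  0  1  1  1
  0  1  1  2
  1  2  2  3
  1  2  3  4

second differences of R give the permutation w = (2, 4, 1, 3).

Fulton essential set (2 of the 3 Rothe cells):

[(2, 1, 0), (2, 3, 1)]


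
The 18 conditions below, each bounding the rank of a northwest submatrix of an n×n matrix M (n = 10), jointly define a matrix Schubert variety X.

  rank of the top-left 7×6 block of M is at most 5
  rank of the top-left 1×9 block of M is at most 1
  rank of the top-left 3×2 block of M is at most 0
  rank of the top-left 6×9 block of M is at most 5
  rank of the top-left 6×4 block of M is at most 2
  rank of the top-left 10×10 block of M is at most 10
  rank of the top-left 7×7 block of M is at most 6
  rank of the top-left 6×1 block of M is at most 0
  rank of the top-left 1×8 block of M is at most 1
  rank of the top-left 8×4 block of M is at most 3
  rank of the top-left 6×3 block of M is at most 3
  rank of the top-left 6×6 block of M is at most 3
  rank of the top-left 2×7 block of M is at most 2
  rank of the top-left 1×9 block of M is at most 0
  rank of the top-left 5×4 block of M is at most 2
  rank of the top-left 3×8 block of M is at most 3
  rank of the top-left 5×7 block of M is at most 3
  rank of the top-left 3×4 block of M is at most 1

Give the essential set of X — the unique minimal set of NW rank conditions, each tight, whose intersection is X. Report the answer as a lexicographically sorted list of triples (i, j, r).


Recovering R(i,j) via the rank-extension bound from the 18 conditions:

  0 | 0 | 0 | 0 | 0 | 0 | 0 | 0 | 0 | 1
  0 | 0 | 1 | 1 | 1 | 1 | 1 | 1 | 1 | 2
  0 | 0 | 1 | 1 | 2 | 2 | 2 | 2 | 2 | 3
  0 | 1 | 2 | 2 | 3 | 3 | 3 | 3 | 3 | 4
  0 | 1 | 2 | 2 | 3 | 3 | 3 | 4 | 4 | 5
  0 | 1 | 2 | 2 | 3 | 3 | 4 | 5 | 5 | 6
  1 | 2 | 3 | 3 | 4 | 4 | 5 | 6 | 6 | 7
  1 | 2 | 3 | 3 | 4 | 5 | 6 | 7 | 7 | 8
  1 | 2 | 3 | 4 | 5 | 6 | 7 | 8 | 8 | 9
  1 | 2 | 3 | 4 | 5 | 6 | 7 | 8 | 9 | 10

second differences of R give the permutation w = (10, 3, 5, 2, 8, 7, 1, 6, 4, 9).

ℓ(w)=23; the 8 essential cells (i,j,r):

[(1, 9, 0), (3, 2, 0), (3, 4, 1), (5, 7, 3), (6, 1, 0), (6, 4, 2), (6, 6, 3), (8, 4, 3)]


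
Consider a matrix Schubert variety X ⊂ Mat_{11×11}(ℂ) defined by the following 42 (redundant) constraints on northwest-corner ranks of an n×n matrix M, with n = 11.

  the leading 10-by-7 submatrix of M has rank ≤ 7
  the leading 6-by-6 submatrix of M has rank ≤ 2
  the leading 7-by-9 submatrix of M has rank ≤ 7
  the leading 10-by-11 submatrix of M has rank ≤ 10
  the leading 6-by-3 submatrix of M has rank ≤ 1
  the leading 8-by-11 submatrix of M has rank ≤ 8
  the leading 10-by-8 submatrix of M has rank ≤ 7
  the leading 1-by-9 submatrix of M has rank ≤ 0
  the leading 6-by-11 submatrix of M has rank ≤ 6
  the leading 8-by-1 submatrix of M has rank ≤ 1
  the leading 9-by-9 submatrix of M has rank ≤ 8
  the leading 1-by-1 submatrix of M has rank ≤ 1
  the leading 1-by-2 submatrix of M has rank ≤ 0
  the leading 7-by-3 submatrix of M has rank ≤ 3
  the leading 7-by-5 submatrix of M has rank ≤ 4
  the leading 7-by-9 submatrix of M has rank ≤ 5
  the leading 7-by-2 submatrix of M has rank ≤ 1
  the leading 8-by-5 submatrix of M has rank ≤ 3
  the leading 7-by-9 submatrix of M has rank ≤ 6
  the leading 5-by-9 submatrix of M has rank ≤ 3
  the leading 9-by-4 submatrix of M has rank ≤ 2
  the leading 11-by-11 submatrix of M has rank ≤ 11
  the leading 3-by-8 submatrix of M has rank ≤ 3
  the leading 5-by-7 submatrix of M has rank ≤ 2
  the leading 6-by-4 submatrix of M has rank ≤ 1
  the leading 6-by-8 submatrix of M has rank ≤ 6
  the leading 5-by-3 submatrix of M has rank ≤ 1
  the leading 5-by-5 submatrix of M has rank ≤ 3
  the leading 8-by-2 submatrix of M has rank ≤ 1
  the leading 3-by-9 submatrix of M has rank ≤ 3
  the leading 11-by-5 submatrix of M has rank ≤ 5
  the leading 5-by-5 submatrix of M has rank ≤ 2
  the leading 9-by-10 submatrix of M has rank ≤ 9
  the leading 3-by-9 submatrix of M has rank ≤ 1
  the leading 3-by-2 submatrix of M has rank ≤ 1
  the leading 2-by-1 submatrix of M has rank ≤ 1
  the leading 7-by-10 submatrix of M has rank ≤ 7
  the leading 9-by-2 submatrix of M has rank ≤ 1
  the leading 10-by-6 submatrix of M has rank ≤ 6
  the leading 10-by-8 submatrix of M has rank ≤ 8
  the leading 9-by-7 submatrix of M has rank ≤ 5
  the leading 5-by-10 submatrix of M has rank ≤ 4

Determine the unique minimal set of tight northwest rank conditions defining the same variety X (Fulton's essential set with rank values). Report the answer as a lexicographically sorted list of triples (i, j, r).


Propagating the 42 rank bounds to every northwest block:

  0 0 0 0 0 0 0 0 0 1 1
  1 1 1 1 1 1 1 1 1 2 2
  1 1 1 1 1 1 1 1 1 2 3
  1 1 1 1 2 2 2 2 2 3 4
  1 1 1 1 2 2 2 3 3 4 5
  1 1 1 1 2 2 3 4 4 5 6
  1 1 2 2 3 3 4 5 5 6 7
  1 1 2 2 3 4 5 6 6 7 8
  1 1 2 2 3 4 5 6 7 8 9
  1 2 3 3 4 5 6 7 8 9 10
  1 2 3 4 5 6 7 8 9 10 11

second differences of R give the permutation w = (10, 1, 11, 5, 8, 7, 3, 6, 9, 2, 4).

|D(w)|=34, |Ess(w)|=7:

[(1, 9, 0), (3, 9, 1), (5, 7, 2), (6, 4, 1), (6, 6, 2), (9, 2, 1), (9, 4, 2)]


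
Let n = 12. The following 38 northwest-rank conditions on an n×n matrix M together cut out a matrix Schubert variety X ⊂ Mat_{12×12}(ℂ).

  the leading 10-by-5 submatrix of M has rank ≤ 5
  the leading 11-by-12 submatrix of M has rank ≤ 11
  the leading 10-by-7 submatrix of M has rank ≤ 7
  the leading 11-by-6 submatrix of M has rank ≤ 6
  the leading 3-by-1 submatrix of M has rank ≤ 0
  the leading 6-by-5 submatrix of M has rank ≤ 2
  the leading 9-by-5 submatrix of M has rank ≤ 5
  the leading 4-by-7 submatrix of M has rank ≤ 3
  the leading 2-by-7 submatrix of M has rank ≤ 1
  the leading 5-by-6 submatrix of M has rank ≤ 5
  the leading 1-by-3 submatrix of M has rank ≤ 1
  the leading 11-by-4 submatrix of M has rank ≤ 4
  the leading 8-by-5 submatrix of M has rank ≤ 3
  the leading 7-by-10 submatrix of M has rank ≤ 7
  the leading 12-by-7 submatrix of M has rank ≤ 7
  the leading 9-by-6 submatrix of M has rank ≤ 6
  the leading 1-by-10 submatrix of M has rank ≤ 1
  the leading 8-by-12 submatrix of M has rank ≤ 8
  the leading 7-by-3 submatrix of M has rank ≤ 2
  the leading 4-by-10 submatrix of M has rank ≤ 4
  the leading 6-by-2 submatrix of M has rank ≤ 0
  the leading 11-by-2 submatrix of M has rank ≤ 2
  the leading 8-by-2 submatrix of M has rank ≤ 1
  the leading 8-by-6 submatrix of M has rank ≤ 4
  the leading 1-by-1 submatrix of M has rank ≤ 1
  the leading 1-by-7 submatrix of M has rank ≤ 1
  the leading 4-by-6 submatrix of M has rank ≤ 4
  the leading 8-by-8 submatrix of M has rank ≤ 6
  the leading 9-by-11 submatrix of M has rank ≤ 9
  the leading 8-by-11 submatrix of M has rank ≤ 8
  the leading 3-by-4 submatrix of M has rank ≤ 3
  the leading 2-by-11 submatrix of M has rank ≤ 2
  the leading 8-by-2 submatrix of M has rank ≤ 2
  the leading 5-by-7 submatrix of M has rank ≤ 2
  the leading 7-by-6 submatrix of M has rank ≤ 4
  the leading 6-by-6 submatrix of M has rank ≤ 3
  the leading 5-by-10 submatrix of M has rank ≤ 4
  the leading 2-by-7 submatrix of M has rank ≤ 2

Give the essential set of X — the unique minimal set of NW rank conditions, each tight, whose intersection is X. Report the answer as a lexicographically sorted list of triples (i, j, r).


Rank table r_w(12×12) implied by the 38 constraints:

  R[1]: 0 | 0 | 1 | 1 | 1 | 1 | 1 | 1 | 1 | 1 | 1 | 1
  R[2]: 0 | 0 | 1 | 1 | 1 | 1 | 1 | 2 | 2 | 2 | 2 | 2
  R[3]: 0 | 0 | 1 | 2 | 2 | 2 | 2 | 3 | 3 | 3 | 3 | 3
  R[4]: 0 | 0 | 1 | 2 | 2 | 2 | 2 | 3 | 4 | 4 | 4 | 4
  R[5]: 0 | 0 | 1 | 2 | 2 | 2 | 2 | 3 | 4 | 4 | 5 | 5
  R[6]: 0 | 0 | 1 | 2 | 2 | 3 | 3 | 4 | 5 | 5 | 6 | 6
  R[7]: 1 | 1 | 2 | 3 | 3 | 4 | 4 | 5 | 6 | 6 | 7 | 7
  R[8]: 1 | 1 | 2 | 3 | 3 | 4 | 5 | 6 | 7 | 7 | 8 | 8
  R[9]: 1 | 2 | 3 | 4 | 4 | 5 | 6 | 7 | 8 | 8 | 9 | 9
  R[10]: 1 | 2 | 3 | 4 | 5 | 6 | 7 | 8 | 9 | 9 | 10 | 10
  R[11]: 1 | 2 | 3 | 4 | 5 | 6 | 7 | 8 | 9 | 10 | 11 | 11
  R[12]: 1 | 2 | 3 | 4 | 5 | 6 | 7 | 8 | 9 | 10 | 11 | 12

giving w = (3, 8, 4, 9, 11, 6, 1, 7, 2, 5, 10, 12) via Δ²R.

D(w) has 26 cells with 7 SE-corners; essential set:

[(2, 7, 1), (5, 7, 2), (5, 10, 4), (6, 2, 0), (6, 5, 2), (8, 2, 1), (8, 5, 3)]


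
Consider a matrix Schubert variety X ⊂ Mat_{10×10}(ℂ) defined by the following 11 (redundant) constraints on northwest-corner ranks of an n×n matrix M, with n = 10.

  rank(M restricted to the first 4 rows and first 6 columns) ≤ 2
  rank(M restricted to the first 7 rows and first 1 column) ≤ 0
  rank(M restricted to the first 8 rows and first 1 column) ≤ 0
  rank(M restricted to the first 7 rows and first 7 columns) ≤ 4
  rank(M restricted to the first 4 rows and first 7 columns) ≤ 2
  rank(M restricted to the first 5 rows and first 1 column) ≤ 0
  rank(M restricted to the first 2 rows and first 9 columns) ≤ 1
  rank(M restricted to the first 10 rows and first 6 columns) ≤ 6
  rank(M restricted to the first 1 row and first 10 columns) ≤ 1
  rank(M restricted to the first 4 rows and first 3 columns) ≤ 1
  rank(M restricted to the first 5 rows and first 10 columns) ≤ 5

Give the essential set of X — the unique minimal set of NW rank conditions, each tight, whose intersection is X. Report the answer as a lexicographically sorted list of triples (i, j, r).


Computing R[i][j] = min implied NW-rank bound (n=10, 11 conditions):

  0 1 1 1 1 1 1 1 1 1
  0 1 1 1 1 1 1 1 1 2
  0 1 1 2 2 2 2 2 2 3
  0 1 1 2 2 2 2 3 3 4
  0 1 2 3 3 3 3 4 4 5
  0 1 2 3 4 4 4 5 5 6
  0 1 2 3 4 4 4 5 6 7
  0 1 2 3 4 5 5 6 7 8
  1 2 3 4 5 6 6 7 8 9
  1 2 3 4 5 6 7 8 9 10

the unique w with this rank table is (2, 10, 4, 8, 3, 5, 9, 6, 1, 7).

|D(w)|=22, |Ess(w)|=5:

[(2, 9, 1), (4, 3, 1), (4, 7, 2), (7, 7, 4), (8, 1, 0)]


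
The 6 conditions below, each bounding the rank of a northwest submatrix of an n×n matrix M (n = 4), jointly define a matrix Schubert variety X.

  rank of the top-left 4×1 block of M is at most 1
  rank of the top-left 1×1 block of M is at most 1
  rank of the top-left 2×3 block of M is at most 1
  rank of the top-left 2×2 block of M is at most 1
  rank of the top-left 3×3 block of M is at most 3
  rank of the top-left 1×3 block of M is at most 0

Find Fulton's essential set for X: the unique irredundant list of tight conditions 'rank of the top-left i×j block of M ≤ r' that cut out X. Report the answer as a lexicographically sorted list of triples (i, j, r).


Propagating the 6 rank bounds to every northwest block:

  row 1: 0 | 0 | 0 | 1
  row 2: 1 | 1 | 1 | 2
  row 3: 1 | 2 | 2 | 3
  row 4: 1 | 2 | 3 | 4

giving w = (4, 1, 2, 3) via Δ²R.

1 SE-corner of the 3-cell Rothe diagram gives Ess(w):

[(1, 3, 0)]


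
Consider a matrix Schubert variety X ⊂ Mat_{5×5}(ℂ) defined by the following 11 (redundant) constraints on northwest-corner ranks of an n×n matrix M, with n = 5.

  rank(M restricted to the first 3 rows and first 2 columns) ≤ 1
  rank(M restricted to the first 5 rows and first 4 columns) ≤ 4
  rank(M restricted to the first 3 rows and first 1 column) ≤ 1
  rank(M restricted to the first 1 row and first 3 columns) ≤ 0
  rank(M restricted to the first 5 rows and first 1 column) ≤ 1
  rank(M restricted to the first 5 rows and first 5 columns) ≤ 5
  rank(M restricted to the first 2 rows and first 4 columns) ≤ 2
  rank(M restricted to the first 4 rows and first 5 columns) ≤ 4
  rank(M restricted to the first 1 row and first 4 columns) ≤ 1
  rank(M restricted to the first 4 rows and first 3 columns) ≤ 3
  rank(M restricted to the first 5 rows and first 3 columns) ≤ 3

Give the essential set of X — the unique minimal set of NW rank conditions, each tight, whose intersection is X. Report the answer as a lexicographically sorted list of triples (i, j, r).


The tightest implied rank at each (i,j), from the 11 conditions:

  i=1: 0, 0, 0, 1, 1
  i=2: 1, 1, 1, 2, 2
  i=3: 1, 1, 2, 3, 3
  i=4: 1, 2, 3, 4, 4
  i=5: 1, 2, 3, 4, 5

giving w = (4, 1, 3, 2, 5) via Δ²R.

|D(w)|=4, |Ess(w)|=2:

[(1, 3, 0), (3, 2, 1)]


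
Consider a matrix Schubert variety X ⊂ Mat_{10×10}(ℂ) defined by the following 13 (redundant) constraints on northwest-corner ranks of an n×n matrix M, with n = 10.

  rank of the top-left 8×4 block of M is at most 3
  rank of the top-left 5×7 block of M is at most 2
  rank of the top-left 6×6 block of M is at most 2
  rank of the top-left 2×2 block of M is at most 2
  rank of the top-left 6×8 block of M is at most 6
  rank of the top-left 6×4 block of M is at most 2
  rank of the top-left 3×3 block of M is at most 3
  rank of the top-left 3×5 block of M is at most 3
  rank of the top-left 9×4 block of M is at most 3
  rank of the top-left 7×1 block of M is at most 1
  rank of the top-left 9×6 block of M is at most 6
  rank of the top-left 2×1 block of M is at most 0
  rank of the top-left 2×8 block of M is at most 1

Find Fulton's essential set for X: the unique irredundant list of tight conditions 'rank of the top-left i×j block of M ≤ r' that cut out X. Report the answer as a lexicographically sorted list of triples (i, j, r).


Rank table r_w(10×10) implied by the 13 constraints:

  i=1: 0 | 1 | 1 | 1 | 1 | 1 | 1 | 1 | 1 | 1
  i=2: 0 | 1 | 1 | 1 | 1 | 1 | 1 | 1 | 2 | 2
  i=3: 1 | 2 | 2 | 2 | 2 | 2 | 2 | 2 | 3 | 3
  i=4: 1 | 2 | 2 | 2 | 2 | 2 | 2 | 3 | 4 | 4
  i=5: 1 | 2 | 2 | 2 | 2 | 2 | 2 | 3 | 4 | 5
  i=6: 1 | 2 | 2 | 2 | 2 | 2 | 3 | 4 | 5 | 6
  i=7: 1 | 2 | 3 | 3 | 3 | 3 | 4 | 5 | 6 | 7
  i=8: 1 | 2 | 3 | 3 | 4 | 4 | 5 | 6 | 7 | 8
  i=9: 1 | 2 | 3 | 3 | 4 | 5 | 6 | 7 | 8 | 9
  i=10: 1 | 2 | 3 | 4 | 5 | 6 | 7 | 8 | 9 | 10

so w = (2, 9, 1, 8, 10, 7, 3, 5, 6, 4).

5 SE-corners of the 24-cell Rothe diagram give Ess(w):

[(2, 1, 0), (2, 8, 1), (5, 7, 2), (6, 6, 2), (9, 4, 3)]


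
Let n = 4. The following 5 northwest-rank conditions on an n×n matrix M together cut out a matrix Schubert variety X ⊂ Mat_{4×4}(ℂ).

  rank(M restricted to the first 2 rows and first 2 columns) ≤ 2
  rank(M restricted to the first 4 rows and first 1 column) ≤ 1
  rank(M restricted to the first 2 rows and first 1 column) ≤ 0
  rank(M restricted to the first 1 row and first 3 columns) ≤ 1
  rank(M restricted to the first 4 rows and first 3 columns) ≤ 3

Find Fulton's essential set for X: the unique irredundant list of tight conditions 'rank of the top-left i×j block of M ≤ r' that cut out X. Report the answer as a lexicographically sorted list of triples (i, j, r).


Rank table r_w(4×4) implied by the 5 constraints:

  R[1]: 0, 1, 1, 1
  R[2]: 0, 1, 2, 2
  R[3]: 1, 2, 3, 3
  R[4]: 1, 2, 3, 4

the unique w with this rank table is (2, 3, 1, 4).

1 SE-corner of the 2-cell Rothe diagram gives Ess(w):

[(2, 1, 0)]


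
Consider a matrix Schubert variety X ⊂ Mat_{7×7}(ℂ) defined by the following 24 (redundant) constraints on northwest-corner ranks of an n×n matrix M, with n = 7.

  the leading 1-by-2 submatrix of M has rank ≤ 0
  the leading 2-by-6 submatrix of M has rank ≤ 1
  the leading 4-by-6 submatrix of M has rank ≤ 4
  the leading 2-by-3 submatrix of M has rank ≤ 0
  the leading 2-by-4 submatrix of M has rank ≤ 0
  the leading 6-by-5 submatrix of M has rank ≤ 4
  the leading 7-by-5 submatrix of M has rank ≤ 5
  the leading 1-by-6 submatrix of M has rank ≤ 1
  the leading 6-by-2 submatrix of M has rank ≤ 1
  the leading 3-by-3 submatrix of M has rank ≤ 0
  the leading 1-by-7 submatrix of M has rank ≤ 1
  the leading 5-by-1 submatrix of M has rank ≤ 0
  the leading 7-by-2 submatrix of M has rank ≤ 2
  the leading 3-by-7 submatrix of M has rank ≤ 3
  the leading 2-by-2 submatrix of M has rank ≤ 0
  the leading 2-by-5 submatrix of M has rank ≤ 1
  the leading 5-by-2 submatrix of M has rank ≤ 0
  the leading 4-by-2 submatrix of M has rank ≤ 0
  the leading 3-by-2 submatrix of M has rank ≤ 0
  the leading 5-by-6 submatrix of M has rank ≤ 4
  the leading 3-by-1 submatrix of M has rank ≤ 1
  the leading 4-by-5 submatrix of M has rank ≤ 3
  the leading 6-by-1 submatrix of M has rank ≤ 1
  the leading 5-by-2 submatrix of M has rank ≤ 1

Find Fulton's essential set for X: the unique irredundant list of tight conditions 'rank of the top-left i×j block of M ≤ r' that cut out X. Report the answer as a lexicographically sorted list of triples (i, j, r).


Reconstructing r_w from the 24 given conditions:

  i=1: 0, 0, 0, 0, 1, 1, 1
  i=2: 0, 0, 0, 0, 1, 1, 2
  i=3: 0, 0, 0, 1, 2, 2, 3
  i=4: 0, 0, 1, 2, 3, 3, 4
  i=5: 0, 0, 1, 2, 3, 4, 5
  i=6: 1, 1, 2, 3, 4, 5, 6
  i=7: 1, 2, 3, 4, 5, 6, 7

reading off 1-entries of Δ²R: w = (5, 7, 4, 3, 6, 1, 2).

|D(w)|=16, |Ess(w)|=4:

[(2, 4, 0), (2, 6, 1), (3, 3, 0), (5, 2, 0)]
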